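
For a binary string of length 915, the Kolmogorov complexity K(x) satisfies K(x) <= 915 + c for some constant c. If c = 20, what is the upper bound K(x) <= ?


K(x) <= |x| + c = 915 + 20 = 935

935


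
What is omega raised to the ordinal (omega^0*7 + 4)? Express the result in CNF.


omega^(omega^0*7 + 4):
omega^0 = 1, so the exponent is 7 + 4 = 11 (finite ordinal addition).
Result = omega^11, already a single CNF term.

omega^11


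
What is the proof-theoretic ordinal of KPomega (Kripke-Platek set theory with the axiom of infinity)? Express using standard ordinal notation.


The proof-theoretic ordinal of KPomega (Kripke-Platek set theory with the axiom of infinity) is a standard result in ordinal analysis.
This ordinal is the supremum of order types of primitive recursive well-orderings
that the theory can prove to be well-ordered.
For KPomega (Kripke-Platek set theory with the axiom of infinity), the proof-theoretic ordinal is psi_0(epsilon_{Omega+1}).

psi_0(epsilon_{Omega+1})


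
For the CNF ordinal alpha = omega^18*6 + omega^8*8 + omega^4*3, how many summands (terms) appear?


CNF: omega^18*6 + omega^8*8 + omega^4*3
Count the summands separated by '+':
  term 1: omega^18*6
  term 2: omega^8*8
  term 3: omega^4*3
Total terms = 3

3


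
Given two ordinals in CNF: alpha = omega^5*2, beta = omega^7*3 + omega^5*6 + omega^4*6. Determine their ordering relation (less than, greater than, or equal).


Compare term by term from highest exponent:
alpha = omega^5*2
beta = omega^7*3 + omega^5*6 + omega^4*6
Term 1: alpha has omega^5*2, beta has omega^7*3
Term 2: alpha has omega^0*0, beta has omega^5*6
Term 3: alpha has omega^0*0, beta has omega^4*6
Result: alpha < beta

alpha < beta


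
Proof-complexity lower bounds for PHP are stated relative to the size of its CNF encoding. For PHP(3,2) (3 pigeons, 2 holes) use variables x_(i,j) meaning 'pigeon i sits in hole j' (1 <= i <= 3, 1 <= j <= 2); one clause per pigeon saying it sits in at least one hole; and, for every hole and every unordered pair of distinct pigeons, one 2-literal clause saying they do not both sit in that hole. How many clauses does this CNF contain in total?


PHP(3,2): 3 pigeons, 2 holes, 3*2 = 6 variables.
- pigeon clauses: one per pigeon -> 3 clauses
- hole clauses: 2 holes * C(3,2) = 2 * 3 -> 6 clauses
Total clauses = 3 + 6 = 9

9


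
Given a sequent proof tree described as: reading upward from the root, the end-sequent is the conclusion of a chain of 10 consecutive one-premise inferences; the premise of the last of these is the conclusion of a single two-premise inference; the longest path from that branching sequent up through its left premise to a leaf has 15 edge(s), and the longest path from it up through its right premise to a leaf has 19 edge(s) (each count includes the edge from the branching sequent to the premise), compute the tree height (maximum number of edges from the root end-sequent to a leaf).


Longest path through the left premise: 15 edges (measured from the branching sequent)
Longest path through the right premise: 19 edges
Height of the subtree rooted at the branching sequent: max(15, 19) = 19
The branching sequent sits 10 edges above the root (the chain of one-premise inferences), so height = 19 + 10 = 29

29


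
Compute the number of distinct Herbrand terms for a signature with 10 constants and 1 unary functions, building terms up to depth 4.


Herbrand terms by depth:
Depth 0: 10 constants
Depth 1: 10 new terms (running total: 20)
Depth 2: 10 new terms (running total: 30)
Depth 3: 10 new terms (running total: 40)
Depth 4: 10 new terms (running total: 50)
Total distinct ground terms = 50

50


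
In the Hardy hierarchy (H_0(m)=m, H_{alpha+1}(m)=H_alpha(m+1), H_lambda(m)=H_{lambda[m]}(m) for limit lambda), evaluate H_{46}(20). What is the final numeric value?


H_46(20):
For finite ordinals k, H_k(n) = n + k (each successor step adds 1).
H_46(20) = 20 + 46 = 66

66


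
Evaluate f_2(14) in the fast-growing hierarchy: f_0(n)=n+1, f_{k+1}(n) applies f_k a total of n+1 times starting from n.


f_2(14) = f_1^15(14)
f_1(m) = 2m + 1.
Iterating: f_1^k(n) = 2^k*(n+1) - 1.
f_2(14) = 2^15*(14+1) - 1 = 32768*15 - 1 = 491519

491519


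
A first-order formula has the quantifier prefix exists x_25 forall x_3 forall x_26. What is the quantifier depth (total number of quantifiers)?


Quantifier prefix has 3 quantifier symbols.
Quantifier depth = 3

3


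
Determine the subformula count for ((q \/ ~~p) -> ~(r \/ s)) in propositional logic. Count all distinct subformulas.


Formula: ((q \/ ~~p) -> ~(r \/ s))
Subformulas found:
  1. q
  2. s
  3. r
  4. p
  5. ~p
  6. ~~p
  7. (r \/ s)
  8. ~(r \/ s)
  9. (q \/ ~~p)
  10. ((q \/ ~~p) -> ~(r \/ s))
Total distinct subformulas = 10

10


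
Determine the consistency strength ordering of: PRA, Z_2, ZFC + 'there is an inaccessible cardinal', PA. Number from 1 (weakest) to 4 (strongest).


Ordering by consistency strength:
1. PRA
2. PA
3. Z_2
4. ZFC + 'there is an inaccessible cardinal'


PRA=1, Z_2=3, ZFC + 'there is an inaccessible cardinal'=4, PA=2


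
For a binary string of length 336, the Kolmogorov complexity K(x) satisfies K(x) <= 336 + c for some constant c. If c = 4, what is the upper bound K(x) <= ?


K(x) <= |x| + c = 336 + 4 = 340

340


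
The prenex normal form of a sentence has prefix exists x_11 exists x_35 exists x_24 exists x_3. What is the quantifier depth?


Quantifier prefix has 4 quantifier symbols.
Quantifier depth = 4

4


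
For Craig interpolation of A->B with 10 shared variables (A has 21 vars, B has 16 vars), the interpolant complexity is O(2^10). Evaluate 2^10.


Shared atoms = 10
Craig interpolant size bound = 2^10
= 1024

1024


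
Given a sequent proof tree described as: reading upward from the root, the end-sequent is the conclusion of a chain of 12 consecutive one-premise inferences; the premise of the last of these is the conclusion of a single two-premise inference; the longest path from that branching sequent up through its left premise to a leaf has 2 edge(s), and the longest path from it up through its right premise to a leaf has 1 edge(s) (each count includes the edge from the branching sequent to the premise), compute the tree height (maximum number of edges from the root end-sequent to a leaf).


Longest path through the left premise: 2 edges (measured from the branching sequent)
Longest path through the right premise: 1 edges
Height of the subtree rooted at the branching sequent: max(2, 1) = 2
The branching sequent sits 12 edges above the root (the chain of one-premise inferences), so height = 2 + 12 = 14

14


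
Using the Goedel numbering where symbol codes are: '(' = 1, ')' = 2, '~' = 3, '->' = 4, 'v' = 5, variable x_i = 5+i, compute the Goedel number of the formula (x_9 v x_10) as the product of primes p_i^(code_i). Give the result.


Formula: (x_9 v x_10)
Symbol codes: [1, 14, 5, 15, 2]
Primes: [2, 3, 5, 7, 11]
p_1^1 = 2^1 = 2
p_2^14 = 3^14 = 4782969
p_3^5 = 5^5 = 3125
p_4^15 = 7^15 = 4747561509943
p_5^2 = 11^2 = 121
Product = 17172501142785736580043750

17172501142785736580043750


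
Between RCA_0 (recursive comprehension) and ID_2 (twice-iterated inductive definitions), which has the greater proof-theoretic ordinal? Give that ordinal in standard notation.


Proof-theoretic ordinal of RCA_0 (recursive comprehension): omega^omega
Proof-theoretic ordinal of ID_2 (twice-iterated inductive definitions): psi_0(epsilon_{Omega_2+1})
Comparing: omega^omega < psi_0(epsilon_{Omega_2+1}).
The larger ordinal is psi_0(epsilon_{Omega_2+1}) (from ID_2 (twice-iterated inductive definitions)).

psi_0(epsilon_{Omega_2+1})


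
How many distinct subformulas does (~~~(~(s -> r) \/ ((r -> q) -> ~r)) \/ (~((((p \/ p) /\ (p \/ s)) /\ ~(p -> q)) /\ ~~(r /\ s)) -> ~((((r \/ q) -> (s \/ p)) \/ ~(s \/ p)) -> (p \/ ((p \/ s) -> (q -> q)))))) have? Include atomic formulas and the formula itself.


Formula: (~~~(~(s -> r) \/ ((r -> q) -> ~r)) \/ (~((((p \/ p) /\ (p \/ s)) /\ ~(p -> q)) /\ ~~(r /\ s)) -> ~((((r \/ q) -> (s \/ p)) \/ ~(s \/ p)) -> (p \/ ((p \/ s) -> (q -> q))))))
Subformulas found:
  1. r
  2. p
  3. q
  4. s
  5. ~r
  6. (r -> q)
  7. (s -> r)
  8. (r /\ s)
  9. (q -> q)
  10. (p -> q)
  11. (p \/ p)
  12. (s \/ p)
  13. (r \/ q)
  14. (p \/ s)
  15. ~(r /\ s)
  16. ~(s \/ p)
  17. ~(p -> q)
  18. ~(s -> r)
  19. ~~(r /\ s)
  20. ((r -> q) -> ~r)
  21. ((p \/ s) -> (q -> q))
  22. ((r \/ q) -> (s \/ p))
  23. ((p \/ p) /\ (p \/ s))
  24. (p \/ ((p \/ s) -> (q -> q)))
  25. (~(s -> r) \/ ((r -> q) -> ~r))
  26. ~(~(s -> r) \/ ((r -> q) -> ~r))
  27. ~~(~(s -> r) \/ ((r -> q) -> ~r))
  28. ~~~(~(s -> r) \/ ((r -> q) -> ~r))
  29. (((p \/ p) /\ (p \/ s)) /\ ~(p -> q))
  30. (((r \/ q) -> (s \/ p)) \/ ~(s \/ p))
  31. ((((p \/ p) /\ (p \/ s)) /\ ~(p -> q)) /\ ~~(r /\ s))
  32. ~((((p \/ p) /\ (p \/ s)) /\ ~(p -> q)) /\ ~~(r /\ s))
  33. ((((r \/ q) -> (s \/ p)) \/ ~(s \/ p)) -> (p \/ ((p \/ s) -> (q -> q))))
  34. ~((((r \/ q) -> (s \/ p)) \/ ~(s \/ p)) -> (p \/ ((p \/ s) -> (q -> q))))
  35. (~((((p \/ p) /\ (p \/ s)) /\ ~(p -> q)) /\ ~~(r /\ s)) -> ~((((r \/ q) -> (s \/ p)) \/ ~(s \/ p)) -> (p \/ ((p \/ s) -> (q -> q)))))
  36. (~~~(~(s -> r) \/ ((r -> q) -> ~r)) \/ (~((((p \/ p) /\ (p \/ s)) /\ ~(p -> q)) /\ ~~(r /\ s)) -> ~((((r \/ q) -> (s \/ p)) \/ ~(s \/ p)) -> (p \/ ((p \/ s) -> (q -> q))))))
Total distinct subformulas = 36

36


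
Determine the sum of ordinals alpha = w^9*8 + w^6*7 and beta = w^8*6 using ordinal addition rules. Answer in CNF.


Ordinal addition (w^9*8 + w^6*7) + w^8*6:
alpha's leading term has exponent 9 > beta's exponent 8, so it survives.
alpha's tail term has exponent 6 < beta's exponent 8, so it is absorbed by beta.
In ordinal addition, any term followed by a strictly larger-exponent term is absorbed.
Result = w^9*8 + w^8*6

w^9*8 + w^8*6


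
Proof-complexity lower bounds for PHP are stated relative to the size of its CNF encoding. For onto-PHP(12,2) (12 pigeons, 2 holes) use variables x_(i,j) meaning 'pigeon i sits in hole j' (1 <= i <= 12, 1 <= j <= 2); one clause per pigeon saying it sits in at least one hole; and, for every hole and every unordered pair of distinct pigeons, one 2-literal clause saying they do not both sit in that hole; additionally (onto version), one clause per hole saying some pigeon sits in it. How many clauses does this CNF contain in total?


onto-PHP(12,2): 12 pigeons, 2 holes, 12*2 = 24 variables.
- pigeon clauses: one per pigeon -> 12 clauses
- hole clauses: 2 holes * C(12,2) = 2 * 66 -> 132 clauses
- onto clauses: one per hole -> 2 clauses
Total clauses = 12 + 132 + 2 = 146

146


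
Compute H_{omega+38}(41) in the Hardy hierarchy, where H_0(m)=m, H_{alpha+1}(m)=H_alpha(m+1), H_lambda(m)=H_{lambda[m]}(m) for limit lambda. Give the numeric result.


H_{omega+38}(41):
Unwind the 38 successor steps: H_{omega+38}(41) = H_omega(41+38) = H_omega(79).
H_omega(m) = H_m(m) = m + m = 2m.
Result = 2 * 79 = 158

158


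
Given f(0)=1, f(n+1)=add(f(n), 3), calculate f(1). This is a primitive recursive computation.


f(0) = 1
f(1) = add(f(0), 3) = add(1, 3) = 4


4


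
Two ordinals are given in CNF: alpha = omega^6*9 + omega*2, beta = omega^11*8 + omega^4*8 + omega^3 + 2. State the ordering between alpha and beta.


Compare term by term from highest exponent:
alpha = omega^6*9 + omega*2
beta = omega^11*8 + omega^4*8 + omega^3 + 2
Term 1: alpha has omega^6*9, beta has omega^11*8
Term 2: alpha has omega^1*2, beta has omega^4*8
Term 3: alpha has omega^0*0, beta has omega^3*1
Term 4: alpha has omega^0*0, beta has omega^0*2
Result: alpha < beta

alpha < beta


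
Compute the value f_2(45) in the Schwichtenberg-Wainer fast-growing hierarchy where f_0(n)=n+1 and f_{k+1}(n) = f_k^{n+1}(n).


f_2(45) = f_1^46(45)
f_1(m) = 2m + 1.
Iterating: f_1^k(n) = 2^k*(n+1) - 1.
f_2(45) = 2^46*(45+1) - 1 = 70368744177664*46 - 1 = 3236962232172543

3236962232172543


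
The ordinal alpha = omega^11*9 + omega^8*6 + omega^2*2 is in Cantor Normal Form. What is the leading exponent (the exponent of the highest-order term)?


CNF: omega^11*9 + omega^8*6 + omega^2*2
The leading term is omega^11*9, which has exponent 11.

11


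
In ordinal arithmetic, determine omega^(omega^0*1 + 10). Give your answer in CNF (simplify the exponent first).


omega^(omega^0*1 + 10):
omega^0 = 1, so the exponent is 1 + 10 = 11 (finite ordinal addition).
Result = omega^11, already a single CNF term.

omega^11


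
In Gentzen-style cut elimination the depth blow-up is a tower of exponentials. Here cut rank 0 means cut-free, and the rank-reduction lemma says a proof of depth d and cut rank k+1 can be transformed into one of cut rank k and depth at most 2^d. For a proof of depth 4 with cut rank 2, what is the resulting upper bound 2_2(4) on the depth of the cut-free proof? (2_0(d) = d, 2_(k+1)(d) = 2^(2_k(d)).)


Each rank reduction sends depth d to at most 2^d; cut rank r needs r reductions.
2_0(4) = 4
2_1(4) = 2^4 = 16
2_2(4) = 2^16 = 65536
Cut-free depth bound = 65536

65536


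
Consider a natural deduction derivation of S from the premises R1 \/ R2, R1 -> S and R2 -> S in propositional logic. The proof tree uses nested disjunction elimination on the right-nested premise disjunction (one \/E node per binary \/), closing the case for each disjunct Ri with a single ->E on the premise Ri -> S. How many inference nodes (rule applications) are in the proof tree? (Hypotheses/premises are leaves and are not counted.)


The premise R1 \/ R2 contains 2 disjuncts, hence 1 binary \/ connectives.
- Each binary \/ is eliminated once: 1 \/E nodes.
- Each of the 2 cases Ri derives S by one ->E with Ri -> S: 2 ->E nodes.
Total = 1 + 2 = 3

3


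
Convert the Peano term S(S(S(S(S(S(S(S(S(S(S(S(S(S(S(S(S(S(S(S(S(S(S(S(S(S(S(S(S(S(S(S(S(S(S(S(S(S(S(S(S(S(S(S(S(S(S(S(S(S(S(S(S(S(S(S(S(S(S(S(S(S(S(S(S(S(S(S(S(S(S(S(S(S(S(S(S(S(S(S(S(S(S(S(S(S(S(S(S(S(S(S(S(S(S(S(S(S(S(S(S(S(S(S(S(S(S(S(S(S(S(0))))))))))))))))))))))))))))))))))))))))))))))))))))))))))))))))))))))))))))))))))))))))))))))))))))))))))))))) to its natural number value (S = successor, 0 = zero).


Counting successors applied to 0:
111 applications of S to 0 = 111

111


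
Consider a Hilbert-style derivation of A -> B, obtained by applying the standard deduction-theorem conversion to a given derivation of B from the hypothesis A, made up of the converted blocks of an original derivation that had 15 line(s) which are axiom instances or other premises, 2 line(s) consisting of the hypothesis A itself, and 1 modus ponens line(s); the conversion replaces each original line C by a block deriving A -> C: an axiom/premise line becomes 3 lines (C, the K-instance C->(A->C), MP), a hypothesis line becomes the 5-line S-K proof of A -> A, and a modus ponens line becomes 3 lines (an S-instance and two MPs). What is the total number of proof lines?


Deduction-theorem conversion, block by block:
- 15 axiom/premise lines -> 3 lines each = 45
- 2 hypothesis lines -> 5 lines each (identity proof A->A) = 10
- 1 MP lines -> 3 lines each (S-instance, MP, MP) = 3
Total = 45 + 10 + 3 = 58 lines.

58


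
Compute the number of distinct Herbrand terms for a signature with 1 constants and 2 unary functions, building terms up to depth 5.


Herbrand terms by depth:
Depth 0: 1 constants
Depth 1: 2 new terms (running total: 3)
Depth 2: 4 new terms (running total: 7)
Depth 3: 8 new terms (running total: 15)
Depth 4: 16 new terms (running total: 31)
Depth 5: 32 new terms (running total: 63)
Total distinct ground terms = 63

63


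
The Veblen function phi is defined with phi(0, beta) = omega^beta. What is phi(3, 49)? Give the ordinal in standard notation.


phi(3, 49):
phi(3, beta) = eta_beta (the beta-th eta number, fixed point of zeta).
phi(3, 49) = eta_49

eta_49


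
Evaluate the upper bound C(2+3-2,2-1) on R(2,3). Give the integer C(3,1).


R(2,3) <= C(2+3-2, 2-1) = C(3, 1)
C(3, 1) = 3! / (1! * 2!)
= 3

3


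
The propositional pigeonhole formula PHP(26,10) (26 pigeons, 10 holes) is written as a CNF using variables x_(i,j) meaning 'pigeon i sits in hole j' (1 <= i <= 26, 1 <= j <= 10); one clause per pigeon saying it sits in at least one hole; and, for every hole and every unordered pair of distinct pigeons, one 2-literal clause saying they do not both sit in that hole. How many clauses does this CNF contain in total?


PHP(26,10): 26 pigeons, 10 holes, 26*10 = 260 variables.
- pigeon clauses: one per pigeon -> 26 clauses
- hole clauses: 10 holes * C(26,2) = 10 * 325 -> 3250 clauses
Total clauses = 26 + 3250 = 3276

3276


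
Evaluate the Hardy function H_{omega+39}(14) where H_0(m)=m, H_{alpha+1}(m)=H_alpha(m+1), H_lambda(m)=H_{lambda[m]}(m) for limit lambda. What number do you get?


H_{omega+39}(14):
Unwind the 39 successor steps: H_{omega+39}(14) = H_omega(14+39) = H_omega(53).
H_omega(m) = H_m(m) = m + m = 2m.
Result = 2 * 53 = 106

106


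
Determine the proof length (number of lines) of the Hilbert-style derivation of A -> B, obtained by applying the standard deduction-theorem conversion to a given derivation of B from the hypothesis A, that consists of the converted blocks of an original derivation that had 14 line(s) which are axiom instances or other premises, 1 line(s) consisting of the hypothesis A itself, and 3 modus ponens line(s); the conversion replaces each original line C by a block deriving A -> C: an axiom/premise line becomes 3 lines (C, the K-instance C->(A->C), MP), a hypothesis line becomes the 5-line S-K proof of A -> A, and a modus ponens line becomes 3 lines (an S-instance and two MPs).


Deduction-theorem conversion, block by block:
- 14 axiom/premise lines -> 3 lines each = 42
- 1 hypothesis lines -> 5 lines each (identity proof A->A) = 5
- 3 MP lines -> 3 lines each (S-instance, MP, MP) = 9
Total = 42 + 5 + 9 = 56 lines.

56


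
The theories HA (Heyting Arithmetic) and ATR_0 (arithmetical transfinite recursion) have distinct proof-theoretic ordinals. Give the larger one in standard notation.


Proof-theoretic ordinal of HA (Heyting Arithmetic): epsilon_0
Proof-theoretic ordinal of ATR_0 (arithmetical transfinite recursion): Gamma_0
Comparing: epsilon_0 < Gamma_0.
The larger ordinal is Gamma_0 (from ATR_0 (arithmetical transfinite recursion)).

Gamma_0


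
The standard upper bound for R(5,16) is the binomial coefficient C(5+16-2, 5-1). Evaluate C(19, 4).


R(5,16) <= C(5+16-2, 5-1) = C(19, 4)
C(19, 4) = 19! / (4! * 15!)
= 3876

3876


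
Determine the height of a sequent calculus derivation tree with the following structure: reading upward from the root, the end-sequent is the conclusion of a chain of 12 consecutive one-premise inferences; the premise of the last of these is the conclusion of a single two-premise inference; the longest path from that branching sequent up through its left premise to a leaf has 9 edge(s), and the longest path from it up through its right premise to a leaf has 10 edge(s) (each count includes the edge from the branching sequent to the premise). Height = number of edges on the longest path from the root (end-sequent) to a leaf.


Longest path through the left premise: 9 edges (measured from the branching sequent)
Longest path through the right premise: 10 edges
Height of the subtree rooted at the branching sequent: max(9, 10) = 10
The branching sequent sits 12 edges above the root (the chain of one-premise inferences), so height = 10 + 12 = 22

22


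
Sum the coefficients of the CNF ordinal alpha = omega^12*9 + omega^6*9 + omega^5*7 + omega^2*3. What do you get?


CNF: omega^12*9 + omega^6*9 + omega^5*7 + omega^2*3
Coefficients: 9 + 9 + 7 + 3 = 28

28


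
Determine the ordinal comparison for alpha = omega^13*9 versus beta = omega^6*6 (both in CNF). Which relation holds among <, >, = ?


Compare term by term from highest exponent:
alpha = omega^13*9
beta = omega^6*6
Term 1: alpha has omega^13*9, beta has omega^6*6
Result: alpha > beta

alpha > beta


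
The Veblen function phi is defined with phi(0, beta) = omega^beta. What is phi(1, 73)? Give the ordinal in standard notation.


phi(1, 73):
phi(1, beta) = epsilon_beta (the beta-th epsilon number).
phi(1, 73) = epsilon_73

epsilon_73


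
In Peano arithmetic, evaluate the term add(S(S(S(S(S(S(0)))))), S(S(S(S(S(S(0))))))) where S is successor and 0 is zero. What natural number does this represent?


add(S^6(0), S^6(0)):
S^6(0) = 6
S^6(0) = 6
6 + 6 = 12

12


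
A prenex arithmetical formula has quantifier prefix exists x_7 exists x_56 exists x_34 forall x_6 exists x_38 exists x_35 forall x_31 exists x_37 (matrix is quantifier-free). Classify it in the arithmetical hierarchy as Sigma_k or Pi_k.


Leading quantifier is exists, so the class is Sigma.
Number of quantifier blocks = alternations + 1 = 4 + 1 = 5.
Classification: Sigma_5

Sigma_5


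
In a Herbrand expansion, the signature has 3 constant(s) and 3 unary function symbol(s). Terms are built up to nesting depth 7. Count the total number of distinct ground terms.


Herbrand terms by depth:
Depth 0: 3 constants
Depth 1: 9 new terms (running total: 12)
Depth 2: 27 new terms (running total: 39)
Depth 3: 81 new terms (running total: 120)
Depth 4: 243 new terms (running total: 363)
Depth 5: 729 new terms (running total: 1092)
Depth 6: 2187 new terms (running total: 3279)
Depth 7: 6561 new terms (running total: 9840)
Total distinct ground terms = 9840

9840


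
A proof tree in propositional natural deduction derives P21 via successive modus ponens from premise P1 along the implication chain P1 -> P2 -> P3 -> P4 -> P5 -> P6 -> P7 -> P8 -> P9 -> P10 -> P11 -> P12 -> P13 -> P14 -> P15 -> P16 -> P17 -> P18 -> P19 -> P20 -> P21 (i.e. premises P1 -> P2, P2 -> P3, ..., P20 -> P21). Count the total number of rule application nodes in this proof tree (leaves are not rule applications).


We have a chain: P1 -> P2 -> P3 -> P4 -> P5 -> P6 -> P7 -> P8 -> P9 -> P10 -> P11 -> P12 -> P13 -> P14 -> P15 -> P16 -> P17 -> P18 -> P19 -> P20 -> P21.
Each modus ponens application produces the next variable.
The chain has 21 propositions, so 21-1 = 20 modus ponens steps.
Total inference nodes = 20

20


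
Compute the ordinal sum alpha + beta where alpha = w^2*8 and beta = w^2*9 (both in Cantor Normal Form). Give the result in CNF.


Ordinal addition w^2*8 + w^2*9:
Both terms have the same exponent 2.
w^e*c + w^e*d = w^e*(c+d).
Result = w^2*(8+9) = w^2*17

w^2*17


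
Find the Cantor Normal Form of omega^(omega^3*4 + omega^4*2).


omega^(omega^3*4 + omega^4*2):
In ordinal addition a term is absorbed by a following term of strictly larger exponent: 3 < 4, so omega^3*4 + omega^4*2 = omega^4*2.
omega raised to a CNF ordinal is a single CNF term: Result = omega^(omega^4*2)

omega^(omega^4*2)


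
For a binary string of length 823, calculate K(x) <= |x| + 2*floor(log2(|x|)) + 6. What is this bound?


floor(log2(823)) = 9
2 * 9 = 18
K(x) <= 823 + 18 + 6 = 847

847


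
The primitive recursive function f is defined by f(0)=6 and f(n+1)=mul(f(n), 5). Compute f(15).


f(0) = 6
f(1) = mul(f(0), 5) = mul(6, 5) = 30
f(2) = mul(f(1), 5) = mul(30, 5) = 150
f(3) = mul(f(2), 5) = mul(150, 5) = 750
f(4) = mul(f(3), 5) = mul(750, 5) = 3750
f(5) = mul(f(4), 5) = mul(3750, 5) = 18750
f(6) = mul(f(5), 5) = mul(18750, 5) = 93750
f(7) = mul(f(6), 5) = mul(93750, 5) = 468750
f(8) = mul(f(7), 5) = mul(468750, 5) = 2343750
f(9) = mul(f(8), 5) = mul(2343750, 5) = 11718750
f(10) = mul(f(9), 5) = mul(11718750, 5) = 58593750
f(11) = mul(f(10), 5) = mul(58593750, 5) = 292968750
f(12) = mul(f(11), 5) = mul(292968750, 5) = 1464843750
f(13) = mul(f(12), 5) = mul(1464843750, 5) = 7324218750
f(14) = mul(f(13), 5) = mul(7324218750, 5) = 36621093750
f(15) = mul(f(14), 5) = mul(36621093750, 5) = 183105468750


183105468750


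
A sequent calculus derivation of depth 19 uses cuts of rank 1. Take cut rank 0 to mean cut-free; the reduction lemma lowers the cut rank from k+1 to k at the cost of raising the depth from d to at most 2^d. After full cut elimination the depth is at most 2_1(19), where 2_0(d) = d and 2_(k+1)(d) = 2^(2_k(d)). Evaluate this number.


Each rank reduction sends depth d to at most 2^d; cut rank r needs r reductions.
2_0(19) = 19
2_1(19) = 2^19 = 524288
Cut-free depth bound = 524288

524288


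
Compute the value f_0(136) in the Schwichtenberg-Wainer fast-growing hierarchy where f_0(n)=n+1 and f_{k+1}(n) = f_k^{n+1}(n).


f_0(136) = 136 + 1 = 137

137


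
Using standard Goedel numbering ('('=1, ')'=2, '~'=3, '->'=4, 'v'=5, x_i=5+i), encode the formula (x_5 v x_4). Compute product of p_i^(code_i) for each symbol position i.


Formula: (x_5 v x_4)
Symbol codes: [1, 10, 5, 9, 2]
Primes: [2, 3, 5, 7, 11]
p_1^1 = 2^1 = 2
p_2^10 = 3^10 = 59049
p_3^5 = 5^5 = 3125
p_4^9 = 7^9 = 40353607
p_5^2 = 11^2 = 121
Product = 1802022855680643750

1802022855680643750


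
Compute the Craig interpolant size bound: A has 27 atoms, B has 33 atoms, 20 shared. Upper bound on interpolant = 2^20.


Shared atoms = 20
Craig interpolant size bound = 2^20
= 1048576

1048576


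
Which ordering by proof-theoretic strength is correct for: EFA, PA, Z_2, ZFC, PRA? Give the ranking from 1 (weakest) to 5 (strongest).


Ordering by consistency strength:
1. EFA
2. PRA
3. PA
4. Z_2
5. ZFC


EFA=1, PA=3, Z_2=4, ZFC=5, PRA=2


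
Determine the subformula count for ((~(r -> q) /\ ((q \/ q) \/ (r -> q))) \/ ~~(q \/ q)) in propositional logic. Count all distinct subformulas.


Formula: ((~(r -> q) /\ ((q \/ q) \/ (r -> q))) \/ ~~(q \/ q))
Subformulas found:
  1. q
  2. r
  3. (r -> q)
  4. (q \/ q)
  5. ~(q \/ q)
  6. ~(r -> q)
  7. ~~(q \/ q)
  8. ((q \/ q) \/ (r -> q))
  9. (~(r -> q) /\ ((q \/ q) \/ (r -> q)))
  10. ((~(r -> q) /\ ((q \/ q) \/ (r -> q))) \/ ~~(q \/ q))
Total distinct subformulas = 10

10


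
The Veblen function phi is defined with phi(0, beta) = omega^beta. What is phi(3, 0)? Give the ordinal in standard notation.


phi(3, 0):
phi(3, beta) = eta_beta (the beta-th eta number, fixed point of zeta).
phi(3, 0) = eta_0

eta_0


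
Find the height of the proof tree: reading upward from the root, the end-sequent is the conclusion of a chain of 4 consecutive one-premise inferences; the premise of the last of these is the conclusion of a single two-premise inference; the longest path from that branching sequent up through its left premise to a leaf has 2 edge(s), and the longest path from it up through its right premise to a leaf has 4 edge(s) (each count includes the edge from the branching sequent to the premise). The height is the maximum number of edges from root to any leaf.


Longest path through the left premise: 2 edges (measured from the branching sequent)
Longest path through the right premise: 4 edges
Height of the subtree rooted at the branching sequent: max(2, 4) = 4
The branching sequent sits 4 edges above the root (the chain of one-premise inferences), so height = 4 + 4 = 8

8


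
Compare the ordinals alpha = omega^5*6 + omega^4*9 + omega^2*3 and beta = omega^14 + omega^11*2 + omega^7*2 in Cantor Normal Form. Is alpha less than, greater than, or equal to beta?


Compare term by term from highest exponent:
alpha = omega^5*6 + omega^4*9 + omega^2*3
beta = omega^14 + omega^11*2 + omega^7*2
Term 1: alpha has omega^5*6, beta has omega^14*1
Term 2: alpha has omega^4*9, beta has omega^11*2
Term 3: alpha has omega^2*3, beta has omega^7*2
Result: alpha < beta

alpha < beta


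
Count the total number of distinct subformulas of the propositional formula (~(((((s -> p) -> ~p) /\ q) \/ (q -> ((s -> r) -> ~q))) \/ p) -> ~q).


Formula: (~(((((s -> p) -> ~p) /\ q) \/ (q -> ((s -> r) -> ~q))) \/ p) -> ~q)
Subformulas found:
  1. r
  2. q
  3. s
  4. p
  5. ~p
  6. ~q
  7. (s -> r)
  8. (s -> p)
  9. ((s -> r) -> ~q)
  10. ((s -> p) -> ~p)
  11. (q -> ((s -> r) -> ~q))
  12. (((s -> p) -> ~p) /\ q)
  13. ((((s -> p) -> ~p) /\ q) \/ (q -> ((s -> r) -> ~q)))
  14. (((((s -> p) -> ~p) /\ q) \/ (q -> ((s -> r) -> ~q))) \/ p)
  15. ~(((((s -> p) -> ~p) /\ q) \/ (q -> ((s -> r) -> ~q))) \/ p)
  16. (~(((((s -> p) -> ~p) /\ q) \/ (q -> ((s -> r) -> ~q))) \/ p) -> ~q)
Total distinct subformulas = 16

16


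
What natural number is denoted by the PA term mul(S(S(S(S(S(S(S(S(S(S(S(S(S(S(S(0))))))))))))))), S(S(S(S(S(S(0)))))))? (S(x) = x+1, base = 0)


mul(S^15(0), S^6(0)):
S^15(0) = 15
S^6(0) = 6
15 * 6 = 90

90


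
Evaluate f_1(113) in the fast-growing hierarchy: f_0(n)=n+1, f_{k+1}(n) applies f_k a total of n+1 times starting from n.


f_1(113) = f_0^114(113)
f_0 adds 1 each time, applied 114 times.
f_1(113) = 113 + 114 = 227

227


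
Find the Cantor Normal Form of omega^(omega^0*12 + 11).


omega^(omega^0*12 + 11):
omega^0 = 1, so the exponent is 12 + 11 = 23 (finite ordinal addition).
Result = omega^23, already a single CNF term.

omega^23


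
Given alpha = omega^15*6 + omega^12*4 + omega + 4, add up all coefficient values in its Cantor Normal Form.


CNF: omega^15*6 + omega^12*4 + omega + 4
Coefficients: 6 + 4 + 1 + 4 = 15

15


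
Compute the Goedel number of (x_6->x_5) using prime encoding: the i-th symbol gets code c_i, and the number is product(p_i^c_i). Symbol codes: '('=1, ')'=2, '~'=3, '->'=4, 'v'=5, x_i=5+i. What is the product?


Formula: (x_6->x_5)
Symbol codes: [1, 11, 4, 10, 2]
Primes: [2, 3, 5, 7, 11]
p_1^1 = 2^1 = 2
p_2^11 = 3^11 = 177147
p_3^4 = 5^4 = 625
p_4^10 = 7^10 = 282475249
p_5^2 = 11^2 = 121
Product = 7568495993858703750

7568495993858703750


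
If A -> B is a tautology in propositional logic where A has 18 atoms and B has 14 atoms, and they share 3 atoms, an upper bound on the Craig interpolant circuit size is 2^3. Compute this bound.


Shared atoms = 3
Craig interpolant size bound = 2^3
= 8

8


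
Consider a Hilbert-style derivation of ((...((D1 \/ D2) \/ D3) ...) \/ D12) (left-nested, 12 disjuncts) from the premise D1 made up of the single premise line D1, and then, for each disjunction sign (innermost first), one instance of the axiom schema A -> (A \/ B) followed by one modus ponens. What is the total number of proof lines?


Building the left-nested 12-ary disjunction from D1:
- 1 premise line (D1)
- 12 disjuncts means 11 disjunction signs; each needs 1 axiom instance + 1 MP = 2 lines: 2 * 11 = 22
Total = 1 + 22 = 23 lines.

23


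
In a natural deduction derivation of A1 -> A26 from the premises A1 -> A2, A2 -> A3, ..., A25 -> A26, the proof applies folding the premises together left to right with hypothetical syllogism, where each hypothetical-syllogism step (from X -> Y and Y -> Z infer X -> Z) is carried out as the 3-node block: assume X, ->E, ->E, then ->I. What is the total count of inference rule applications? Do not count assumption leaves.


There are 25 premises in the chain. The first HS step combines premises 1 and 2; each further premise needs one more HS step.
So 25 premises require 25 - 1 = 24 hypothetical-syllogism steps.
Each HS step uses 3 inference nodes (->E, ->E, ->I).
24 * 3 = 72 total inference nodes.

72


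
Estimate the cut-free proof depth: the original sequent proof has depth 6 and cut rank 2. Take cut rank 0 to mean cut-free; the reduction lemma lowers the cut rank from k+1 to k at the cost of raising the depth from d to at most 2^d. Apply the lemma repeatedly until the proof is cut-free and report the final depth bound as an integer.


Each rank reduction sends depth d to at most 2^d; cut rank r needs r reductions.
2_0(6) = 6
2_1(6) = 2^6 = 64
2_2(6) = 2^64 = 18446744073709551616
Cut-free depth bound = 18446744073709551616

18446744073709551616


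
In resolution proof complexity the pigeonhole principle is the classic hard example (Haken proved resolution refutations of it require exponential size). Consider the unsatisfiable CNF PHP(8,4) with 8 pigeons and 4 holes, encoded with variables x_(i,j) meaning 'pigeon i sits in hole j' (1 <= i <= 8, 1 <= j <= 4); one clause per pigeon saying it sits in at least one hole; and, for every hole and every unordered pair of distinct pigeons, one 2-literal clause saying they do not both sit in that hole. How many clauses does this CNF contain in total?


PHP(8,4): 8 pigeons, 4 holes, 8*4 = 32 variables.
- pigeon clauses: one per pigeon -> 8 clauses
- hole clauses: 4 holes * C(8,2) = 4 * 28 -> 112 clauses
Total clauses = 8 + 112 = 120

120


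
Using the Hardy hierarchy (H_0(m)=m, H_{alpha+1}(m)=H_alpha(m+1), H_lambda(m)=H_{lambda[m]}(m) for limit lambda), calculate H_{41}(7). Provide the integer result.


H_41(7):
For finite ordinals k, H_k(n) = n + k (each successor step adds 1).
H_41(7) = 7 + 41 = 48

48


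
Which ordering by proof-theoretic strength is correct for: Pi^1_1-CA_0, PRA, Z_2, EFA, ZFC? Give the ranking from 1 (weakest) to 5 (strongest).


Ordering by consistency strength:
1. EFA
2. PRA
3. Pi^1_1-CA_0
4. Z_2
5. ZFC


Pi^1_1-CA_0=3, PRA=2, Z_2=4, EFA=1, ZFC=5


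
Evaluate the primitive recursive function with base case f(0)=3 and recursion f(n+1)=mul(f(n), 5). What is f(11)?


f(0) = 3
f(1) = mul(f(0), 5) = mul(3, 5) = 15
f(2) = mul(f(1), 5) = mul(15, 5) = 75
f(3) = mul(f(2), 5) = mul(75, 5) = 375
f(4) = mul(f(3), 5) = mul(375, 5) = 1875
f(5) = mul(f(4), 5) = mul(1875, 5) = 9375
f(6) = mul(f(5), 5) = mul(9375, 5) = 46875
f(7) = mul(f(6), 5) = mul(46875, 5) = 234375
f(8) = mul(f(7), 5) = mul(234375, 5) = 1171875
f(9) = mul(f(8), 5) = mul(1171875, 5) = 5859375
f(10) = mul(f(9), 5) = mul(5859375, 5) = 29296875
f(11) = mul(f(10), 5) = mul(29296875, 5) = 146484375


146484375


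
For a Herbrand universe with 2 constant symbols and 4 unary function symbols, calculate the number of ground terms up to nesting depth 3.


Herbrand terms by depth:
Depth 0: 2 constants
Depth 1: 8 new terms (running total: 10)
Depth 2: 32 new terms (running total: 42)
Depth 3: 128 new terms (running total: 170)
Total distinct ground terms = 170

170


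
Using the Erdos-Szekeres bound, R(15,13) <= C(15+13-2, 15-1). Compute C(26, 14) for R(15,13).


R(15,13) <= C(15+13-2, 15-1) = C(26, 14)
C(26, 14) = 26! / (14! * 12!)
= 9657700

9657700


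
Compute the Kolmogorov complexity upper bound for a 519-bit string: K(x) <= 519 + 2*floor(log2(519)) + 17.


floor(log2(519)) = 9
2 * 9 = 18
K(x) <= 519 + 18 + 17 = 554

554


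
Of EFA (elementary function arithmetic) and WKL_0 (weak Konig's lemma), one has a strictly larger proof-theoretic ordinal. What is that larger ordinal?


Proof-theoretic ordinal of EFA (elementary function arithmetic): omega^3
Proof-theoretic ordinal of WKL_0 (weak Konig's lemma): omega^omega
Comparing: omega^3 < omega^omega.
The larger ordinal is omega^omega (from WKL_0 (weak Konig's lemma)).

omega^omega


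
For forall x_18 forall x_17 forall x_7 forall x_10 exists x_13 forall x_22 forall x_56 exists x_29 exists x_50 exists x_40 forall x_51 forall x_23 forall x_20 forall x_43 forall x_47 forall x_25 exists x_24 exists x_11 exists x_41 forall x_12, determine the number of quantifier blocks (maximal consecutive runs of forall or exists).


Alternations = 6.
Blocks = alternations + 1 = 7

7


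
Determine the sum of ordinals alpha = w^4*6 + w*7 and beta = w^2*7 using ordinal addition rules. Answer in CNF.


Ordinal addition (w^4*6 + w*7) + w^2*7:
alpha's leading term has exponent 4 > beta's exponent 2, so it survives.
alpha's tail term has exponent 1 < beta's exponent 2, so it is absorbed by beta.
In ordinal addition, any term followed by a strictly larger-exponent term is absorbed.
Result = w^4*6 + w^2*7

w^4*6 + w^2*7


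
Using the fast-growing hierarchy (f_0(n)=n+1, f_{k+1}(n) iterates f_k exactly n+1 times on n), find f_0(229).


f_0(229) = 229 + 1 = 230

230


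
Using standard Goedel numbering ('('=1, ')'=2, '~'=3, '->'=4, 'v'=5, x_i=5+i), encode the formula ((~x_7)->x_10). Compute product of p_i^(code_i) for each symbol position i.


Formula: ((~x_7)->x_10)
Symbol codes: [1, 1, 3, 12, 2, 4, 15, 2]
Primes: [2, 3, 5, 7, 11, 13, 17, 19]
p_1^1 = 2^1 = 2
p_2^1 = 3^1 = 3
p_3^3 = 5^3 = 125
p_4^12 = 7^12 = 13841287201
p_5^2 = 11^2 = 121
p_6^4 = 13^4 = 28561
p_7^15 = 17^15 = 2862423051509815793
p_8^2 = 19^2 = 361
Product = 37071276930864192856715370528976777584750

37071276930864192856715370528976777584750


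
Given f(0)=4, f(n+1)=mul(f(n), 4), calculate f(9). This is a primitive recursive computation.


f(0) = 4
f(1) = mul(f(0), 4) = mul(4, 4) = 16
f(2) = mul(f(1), 4) = mul(16, 4) = 64
f(3) = mul(f(2), 4) = mul(64, 4) = 256
f(4) = mul(f(3), 4) = mul(256, 4) = 1024
f(5) = mul(f(4), 4) = mul(1024, 4) = 4096
f(6) = mul(f(5), 4) = mul(4096, 4) = 16384
f(7) = mul(f(6), 4) = mul(16384, 4) = 65536
f(8) = mul(f(7), 4) = mul(65536, 4) = 262144
f(9) = mul(f(8), 4) = mul(262144, 4) = 1048576


1048576


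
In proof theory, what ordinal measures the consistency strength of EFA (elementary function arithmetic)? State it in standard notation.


The proof-theoretic ordinal of EFA (elementary function arithmetic) is a standard result in ordinal analysis.
This ordinal is the supremum of order types of primitive recursive well-orderings
that the theory can prove to be well-ordered.
For EFA (elementary function arithmetic), the proof-theoretic ordinal is omega^3.

omega^3


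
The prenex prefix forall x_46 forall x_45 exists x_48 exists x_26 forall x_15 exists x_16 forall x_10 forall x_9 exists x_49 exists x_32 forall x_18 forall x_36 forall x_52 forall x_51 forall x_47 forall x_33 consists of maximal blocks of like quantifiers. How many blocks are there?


Alternations = 6.
Blocks = alternations + 1 = 7

7


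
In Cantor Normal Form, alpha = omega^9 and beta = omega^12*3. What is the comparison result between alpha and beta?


Compare term by term from highest exponent:
alpha = omega^9
beta = omega^12*3
Term 1: alpha has omega^9*1, beta has omega^12*3
Result: alpha < beta

alpha < beta


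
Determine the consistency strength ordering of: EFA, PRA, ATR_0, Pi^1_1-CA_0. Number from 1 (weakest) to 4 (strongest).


Ordering by consistency strength:
1. EFA
2. PRA
3. ATR_0
4. Pi^1_1-CA_0


EFA=1, PRA=2, ATR_0=3, Pi^1_1-CA_0=4


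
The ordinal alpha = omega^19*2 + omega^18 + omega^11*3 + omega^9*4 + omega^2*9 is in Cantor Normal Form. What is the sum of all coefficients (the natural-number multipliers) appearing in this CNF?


CNF: omega^19*2 + omega^18 + omega^11*3 + omega^9*4 + omega^2*9
Coefficients: 2 + 1 + 3 + 4 + 9 = 19

19


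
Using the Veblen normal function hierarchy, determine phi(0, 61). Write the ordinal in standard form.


phi(0, 61):
phi(0, beta) = omega^beta by definition.
phi(0, 61) = omega^61

omega^61


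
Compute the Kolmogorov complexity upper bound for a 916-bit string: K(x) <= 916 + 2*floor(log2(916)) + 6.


floor(log2(916)) = 9
2 * 9 = 18
K(x) <= 916 + 18 + 6 = 940

940


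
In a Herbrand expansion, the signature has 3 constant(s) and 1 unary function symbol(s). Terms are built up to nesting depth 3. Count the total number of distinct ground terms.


Herbrand terms by depth:
Depth 0: 3 constants
Depth 1: 3 new terms (running total: 6)
Depth 2: 3 new terms (running total: 9)
Depth 3: 3 new terms (running total: 12)
Total distinct ground terms = 12

12


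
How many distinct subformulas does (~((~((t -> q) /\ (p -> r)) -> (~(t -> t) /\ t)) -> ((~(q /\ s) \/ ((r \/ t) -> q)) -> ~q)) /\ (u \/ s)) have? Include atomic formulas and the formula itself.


Formula: (~((~((t -> q) /\ (p -> r)) -> (~(t -> t) /\ t)) -> ((~(q /\ s) \/ ((r \/ t) -> q)) -> ~q)) /\ (u \/ s))
Subformulas found:
  1. r
  2. q
  3. u
  4. s
  5. t
  6. p
  7. ~q
  8. (t -> t)
  9. (r \/ t)
  10. (t -> q)
  11. (q /\ s)
  12. (u \/ s)
  13. (p -> r)
  14. ~(q /\ s)
  15. ~(t -> t)
  16. ((r \/ t) -> q)
  17. (~(t -> t) /\ t)
  18. ((t -> q) /\ (p -> r))
  19. ~((t -> q) /\ (p -> r))
  20. (~(q /\ s) \/ ((r \/ t) -> q))
  21. ((~(q /\ s) \/ ((r \/ t) -> q)) -> ~q)
  22. (~((t -> q) /\ (p -> r)) -> (~(t -> t) /\ t))
  23. ((~((t -> q) /\ (p -> r)) -> (~(t -> t) /\ t)) -> ((~(q /\ s) \/ ((r \/ t) -> q)) -> ~q))
  24. ~((~((t -> q) /\ (p -> r)) -> (~(t -> t) /\ t)) -> ((~(q /\ s) \/ ((r \/ t) -> q)) -> ~q))
  25. (~((~((t -> q) /\ (p -> r)) -> (~(t -> t) /\ t)) -> ((~(q /\ s) \/ ((r \/ t) -> q)) -> ~q)) /\ (u \/ s))
Total distinct subformulas = 25

25
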